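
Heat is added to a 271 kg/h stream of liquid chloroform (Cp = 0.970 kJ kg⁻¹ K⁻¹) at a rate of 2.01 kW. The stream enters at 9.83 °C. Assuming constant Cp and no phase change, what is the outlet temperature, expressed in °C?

T_out = 37.4 °C

Q = 2.01 kW = 7236 kJ/h
ΔT = Q/(ṁ·Cp) = 7236/(271×0.970) = 27.527 K
T_out = 9.83 + 27.527 = 37.357 °C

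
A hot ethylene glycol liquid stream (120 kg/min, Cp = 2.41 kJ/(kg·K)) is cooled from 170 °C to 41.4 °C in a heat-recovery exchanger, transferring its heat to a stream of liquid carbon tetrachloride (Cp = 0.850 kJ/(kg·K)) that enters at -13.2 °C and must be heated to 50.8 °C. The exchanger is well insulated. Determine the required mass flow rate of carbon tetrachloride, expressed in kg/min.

Heat released by hot stream: Q = 120 × 2.41 × (170 − 41.4) = 37191 kJ/min
Energy balance on cold side (adiabatic exchanger): Q = ṁ_c·Cp_c·(T_c,out − T_c,in)
ṁ_c = 37191 / [0.850 × (50.8 − -13.2)] = 683.66 kg/min

ṁ_c = 684 kg/min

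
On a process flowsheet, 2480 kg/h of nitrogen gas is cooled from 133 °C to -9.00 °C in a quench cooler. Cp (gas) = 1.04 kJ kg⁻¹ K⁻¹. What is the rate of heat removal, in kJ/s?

Q = ṁ·Cp·ΔT = 2480 × 1.04 × (-9.00 − 133) = -366250 kJ/h
Converting: 366250 / 3600 s = 101.74 kW

Q_c = 102 kJ/s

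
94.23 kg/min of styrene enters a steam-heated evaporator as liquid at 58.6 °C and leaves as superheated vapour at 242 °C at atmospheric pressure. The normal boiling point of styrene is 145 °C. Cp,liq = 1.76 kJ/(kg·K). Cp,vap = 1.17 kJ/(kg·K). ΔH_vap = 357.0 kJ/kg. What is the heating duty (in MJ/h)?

Q = 3520 MJ/h

liquid 58.6→145 °C: 152.06 kJ/kg
vaporisation at 145 °C: 357 kJ/kg
vapour 145→242 °C: 113.49 kJ/kg
Δh = 152.06 + 357 + 113.49 = 622.55 kJ/kg
Q = ṁ·Δh = 94.23 kg/min × 622.55 kJ/kg = 58663 kJ/min
|Q| = 977.72 kW = 3519.8 MJ/h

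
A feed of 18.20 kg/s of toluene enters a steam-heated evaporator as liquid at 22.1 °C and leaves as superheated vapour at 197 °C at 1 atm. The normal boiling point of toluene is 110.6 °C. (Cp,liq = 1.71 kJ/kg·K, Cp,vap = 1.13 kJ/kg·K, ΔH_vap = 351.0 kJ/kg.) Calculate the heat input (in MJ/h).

Q = 39300 MJ/h

liquid 22.1→110.6 °C: 151.34 kJ/kg
vaporisation at 110.6 °C: 351 kJ/kg
vapour 110.6→197 °C: 97.632 kJ/kg
Δh = 151.34 + 351 + 97.632 = 599.97 kJ/kg
Q = ṁ·Δh = 18.20 kg/s × 599.97 kJ/kg = 10919 kJ/s
|Q| = 10919 kW = 39310 MJ/h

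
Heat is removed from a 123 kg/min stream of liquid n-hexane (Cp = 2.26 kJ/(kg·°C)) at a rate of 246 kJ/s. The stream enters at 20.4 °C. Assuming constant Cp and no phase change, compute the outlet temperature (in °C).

Q = 246 kJ/s = 14760 kJ/min
ΔT = Q/(ṁ·Cp) = 14760/(123×2.26) = 53.097 K
T_out = 20.4 − 53.097 = -32.697 °C

T_out = -32.7 °C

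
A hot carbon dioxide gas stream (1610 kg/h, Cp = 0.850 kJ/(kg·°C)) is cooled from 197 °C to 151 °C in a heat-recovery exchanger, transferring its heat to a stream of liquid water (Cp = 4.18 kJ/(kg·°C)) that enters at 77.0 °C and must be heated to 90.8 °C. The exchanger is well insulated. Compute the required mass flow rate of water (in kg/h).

ṁ_c = 1090 kg/h

Heat released by hot stream: Q = 1610 × 0.850 × (197 − 151) = 62951 kJ/h
Energy balance on cold side (adiabatic exchanger): Q = ṁ_c·Cp_c·(T_c,out − T_c,in)
ṁ_c = 62951 / [4.18 × (90.8 − 77.0)] = 1091.3 kg/h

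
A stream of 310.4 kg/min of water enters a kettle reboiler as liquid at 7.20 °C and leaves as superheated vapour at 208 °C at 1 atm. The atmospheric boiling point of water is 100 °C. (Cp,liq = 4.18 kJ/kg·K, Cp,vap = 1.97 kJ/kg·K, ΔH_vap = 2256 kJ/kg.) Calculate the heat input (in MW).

Q = 14.8 MW

liquid 7.20→100 °C: 387.9 kJ/kg
vaporisation at 100 °C: 2256 kJ/kg
vapour 100→208 °C: 212.76 kJ/kg
Δh = 387.9 + 2256 + 212.76 = 2856.7 kJ/kg
Q = ṁ·Δh = 310.4 kg/min × 2856.7 kJ/kg = 886710 kJ/min
|Q| = 14778 kW = 14.778 MW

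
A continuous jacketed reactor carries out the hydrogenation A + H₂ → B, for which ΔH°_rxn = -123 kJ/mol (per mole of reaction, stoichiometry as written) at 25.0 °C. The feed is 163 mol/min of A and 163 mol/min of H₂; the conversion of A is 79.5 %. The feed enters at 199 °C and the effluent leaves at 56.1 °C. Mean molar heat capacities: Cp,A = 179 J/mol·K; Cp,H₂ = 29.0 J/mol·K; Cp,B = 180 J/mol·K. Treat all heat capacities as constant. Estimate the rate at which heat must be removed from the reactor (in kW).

Q_out = 348 kW

Extent of reaction ξ = 0.795 × 163 = 129.59 mol/min
Reaction term: ξ·ΔH°_rxn = 129.59 × -123 = -15939 kJ/min
Sensible, feed 199→25 °C: -5899.3 kJ/min
Outlet flows (mol/min): A 33.415, H₂ 33.415, B 129.59
Sensible, products 25→56.1 °C: 941.57 kJ/min
Q = ΔH = -20897 kJ/min = -348.28 kW
Heat removed = 348.28 kW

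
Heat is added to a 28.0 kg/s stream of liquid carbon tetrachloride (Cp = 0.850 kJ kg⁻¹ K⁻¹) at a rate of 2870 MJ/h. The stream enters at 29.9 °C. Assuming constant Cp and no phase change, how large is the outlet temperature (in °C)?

T_out = 63.4 °C

Q = 2870 MJ/h = 797.22 kJ/s
ΔT = Q/(ṁ·Cp) = 797.22/(28.0×0.850) = 33.497 K
T_out = 29.9 + 33.497 = 63.397 °C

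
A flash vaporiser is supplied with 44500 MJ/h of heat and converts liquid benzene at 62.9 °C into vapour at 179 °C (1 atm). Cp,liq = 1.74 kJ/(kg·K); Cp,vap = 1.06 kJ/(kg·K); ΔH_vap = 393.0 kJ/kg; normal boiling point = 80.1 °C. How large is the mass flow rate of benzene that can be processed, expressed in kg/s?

Δh = 1.74×(80.1−62.9) + 393.0 + 1.06×(179−80.1) = 527.76 kJ/kg
Q = 44500 MJ/h = 12361 kJ/s = 12361 kJ/s
ṁ = Q/Δh = 12361 / 527.76 = 23.422 kg/s

ṁ = 23.4 kg/s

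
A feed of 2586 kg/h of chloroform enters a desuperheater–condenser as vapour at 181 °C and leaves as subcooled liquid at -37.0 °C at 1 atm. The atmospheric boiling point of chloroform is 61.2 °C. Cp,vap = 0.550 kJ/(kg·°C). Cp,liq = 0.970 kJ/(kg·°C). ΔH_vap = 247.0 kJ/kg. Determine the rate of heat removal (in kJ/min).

Q_c = 17600 kJ/min

vapour 181→61.2 °C: -65.89 kJ/kg
condensation at 61.2 °C: -247 kJ/kg
liquid 61.2→-37.0 °C: -95.254 kJ/kg
Δh = -65.89 + -247 + -95.254 = -408.14 kJ/kg
Q = ṁ·Δh = 2586 kg/h × -408.14 kJ/kg = -1.0555e+06 kJ/h
|Q| = 293.18 kW = 17591 kJ/min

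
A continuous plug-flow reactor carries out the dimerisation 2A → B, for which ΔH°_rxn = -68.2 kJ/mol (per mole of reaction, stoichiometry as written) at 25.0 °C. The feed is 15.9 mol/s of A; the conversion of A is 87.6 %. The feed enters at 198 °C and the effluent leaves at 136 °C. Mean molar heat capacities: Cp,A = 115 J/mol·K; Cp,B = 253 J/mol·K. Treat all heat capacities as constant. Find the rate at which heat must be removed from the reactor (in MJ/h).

Q_out = 2050 MJ/h

Extent of reaction ξ = 0.876 × 15.9 / 2 = 6.9642 mol/s
Reaction term: ξ·ΔH°_rxn = 6.9642 × -68.2 = -474.96 kJ/s
Sensible, feed 198→25 °C: -316.33 kJ/s
Outlet flows (mol/s): A 1.9716, B 6.9642
Sensible, products 25→136 °C: 220.74 kJ/s
Q = ΔH = -570.55 kJ/s = -570.55 kW
Heat removed = 2054 MJ/h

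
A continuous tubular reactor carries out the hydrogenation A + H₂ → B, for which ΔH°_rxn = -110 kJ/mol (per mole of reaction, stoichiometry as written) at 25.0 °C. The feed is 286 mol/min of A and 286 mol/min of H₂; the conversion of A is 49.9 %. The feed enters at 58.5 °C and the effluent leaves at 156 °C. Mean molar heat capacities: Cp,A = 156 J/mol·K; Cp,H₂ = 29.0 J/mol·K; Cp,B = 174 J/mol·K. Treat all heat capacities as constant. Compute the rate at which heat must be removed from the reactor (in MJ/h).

Q_out = 645 MJ/h

Extent of reaction ξ = 0.499 × 286 = 142.71 mol/min
Reaction term: ξ·ΔH°_rxn = 142.71 × -110 = -15699 kJ/min
Sensible, feed 58.5→25 °C: -1772.5 kJ/min
Outlet flows (mol/min): A 143.29, H₂ 143.29, B 142.71
Sensible, products 25→156 °C: 6725.6 kJ/min
Q = ΔH = -10745 kJ/min = -179.09 kW
Heat removed = 644.73 MJ/h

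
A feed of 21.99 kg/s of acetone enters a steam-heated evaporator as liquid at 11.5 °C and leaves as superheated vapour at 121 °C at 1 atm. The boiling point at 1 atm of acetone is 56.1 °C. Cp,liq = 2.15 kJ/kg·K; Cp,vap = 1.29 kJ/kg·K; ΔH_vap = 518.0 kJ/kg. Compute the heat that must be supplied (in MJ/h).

liquid 11.5→56.1 °C: 95.89 kJ/kg
vaporisation at 56.1 °C: 518 kJ/kg
vapour 56.1→121 °C: 83.721 kJ/kg
Δh = 95.89 + 518 + 83.721 = 697.61 kJ/kg
Q = ṁ·Δh = 21.99 kg/s × 697.61 kJ/kg = 15340 kJ/s
|Q| = 15340 kW = 55226 MJ/h

Q = 55200 MJ/h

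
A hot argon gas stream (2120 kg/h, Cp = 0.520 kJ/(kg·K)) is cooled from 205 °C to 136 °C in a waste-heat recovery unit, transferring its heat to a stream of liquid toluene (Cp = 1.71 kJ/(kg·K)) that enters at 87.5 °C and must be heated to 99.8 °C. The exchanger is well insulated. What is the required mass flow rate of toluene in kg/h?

ṁ_c = 3620 kg/h

Heat released by hot stream: Q = 2120 × 0.520 × (205 − 136) = 76066 kJ/h
Energy balance on cold side (adiabatic exchanger): Q = ṁ_c·Cp_c·(T_c,out − T_c,in)
ṁ_c = 76066 / [1.71 × (99.8 − 87.5)] = 3616.5 kg/h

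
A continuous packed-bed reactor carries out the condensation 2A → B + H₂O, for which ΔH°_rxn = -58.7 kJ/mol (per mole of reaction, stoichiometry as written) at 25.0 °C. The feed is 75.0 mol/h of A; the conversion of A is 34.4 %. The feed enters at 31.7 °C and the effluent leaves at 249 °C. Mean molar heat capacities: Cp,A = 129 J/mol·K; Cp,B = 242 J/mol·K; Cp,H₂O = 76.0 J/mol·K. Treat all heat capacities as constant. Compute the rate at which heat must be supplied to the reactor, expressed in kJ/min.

Q_in = 25.3 kJ/min

Extent of reaction ξ = 0.344 × 75.0 / 2 = 12.9 mol/h
Reaction term: ξ·ΔH°_rxn = 12.9 × -58.7 = -757.23 kJ/h
Sensible, feed 31.7→25 °C: -64.822 kJ/h
Outlet flows (mol/h): A 49.2, B 12.9, H₂O 12.9
Sensible, products 25→249 °C: 2340.6 kJ/h
Q = ΔH = 1518.5 kJ/h = 0.42181 kW
Heat supplied = 25.309 kJ/min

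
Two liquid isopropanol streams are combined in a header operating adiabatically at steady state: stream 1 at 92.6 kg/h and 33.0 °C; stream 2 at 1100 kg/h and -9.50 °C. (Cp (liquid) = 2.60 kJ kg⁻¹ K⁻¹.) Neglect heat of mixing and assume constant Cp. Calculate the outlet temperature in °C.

T_out = -6.20 °C

Adiabatic, steady state ⇒ Σ ṁᵢCp,ᵢ(T_out − Tᵢ) = 0
Σ ṁᵢCp,ᵢTᵢ = 92.6×2.60×33.0 + 1100×2.60×-9.50 = -19225
Σ ṁᵢCp,ᵢ = 92.6×2.60 + 1100×2.60 = 3100.8
T_out = -19225 / 3100.8 = -6.2001 °C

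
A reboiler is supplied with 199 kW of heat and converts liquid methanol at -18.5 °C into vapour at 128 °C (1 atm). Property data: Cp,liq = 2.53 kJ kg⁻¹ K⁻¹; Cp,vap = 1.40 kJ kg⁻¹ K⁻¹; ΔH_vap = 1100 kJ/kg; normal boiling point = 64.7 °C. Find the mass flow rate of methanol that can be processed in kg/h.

ṁ = 512 kg/h

Δh = 2.53×(64.7−-18.5) + 1100 + 1.40×(128−64.7) = 1399.1 kJ/kg
Q = 199 kW = 199 kJ/s = 716400 kJ/h
ṁ = Q/Δh = 716400 / 1399.1 = 512.04 kg/h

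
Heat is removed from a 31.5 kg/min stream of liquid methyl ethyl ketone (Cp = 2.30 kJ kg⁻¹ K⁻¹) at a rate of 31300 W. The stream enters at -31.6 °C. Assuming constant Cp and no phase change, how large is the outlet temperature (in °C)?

Q = 31300 W = 1878 kJ/min
ΔT = Q/(ṁ·Cp) = 1878/(31.5×2.30) = 25.921 K
T_out = -31.6 − 25.921 = -57.521 °C

T_out = -57.5 °C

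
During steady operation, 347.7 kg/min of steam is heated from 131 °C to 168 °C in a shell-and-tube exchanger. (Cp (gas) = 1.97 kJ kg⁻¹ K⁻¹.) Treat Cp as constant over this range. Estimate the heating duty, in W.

Q = ṁ·Cp·ΔT = 347.7 × 1.97 × (168 − 131) = 25344 kJ/min
Converting: 25344 / 60 s = 422.4 kW
Heating duty = 422400 W

Q = 422000 W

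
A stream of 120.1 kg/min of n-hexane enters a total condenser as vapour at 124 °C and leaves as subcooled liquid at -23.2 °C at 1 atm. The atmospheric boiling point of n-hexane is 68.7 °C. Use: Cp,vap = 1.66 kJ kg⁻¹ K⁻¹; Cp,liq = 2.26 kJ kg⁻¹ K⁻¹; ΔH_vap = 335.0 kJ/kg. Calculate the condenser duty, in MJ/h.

Q_c = 4570 MJ/h

vapour 124→68.7 °C: -91.798 kJ/kg
condensation at 68.7 °C: -335 kJ/kg
liquid 68.7→-23.2 °C: -207.69 kJ/kg
Δh = -91.798 + -335 + -207.69 = -634.49 kJ/kg
Q = ṁ·Δh = 120.1 kg/min × -634.49 kJ/kg = -76202 kJ/min
|Q| = 1270 kW = 4572.1 MJ/h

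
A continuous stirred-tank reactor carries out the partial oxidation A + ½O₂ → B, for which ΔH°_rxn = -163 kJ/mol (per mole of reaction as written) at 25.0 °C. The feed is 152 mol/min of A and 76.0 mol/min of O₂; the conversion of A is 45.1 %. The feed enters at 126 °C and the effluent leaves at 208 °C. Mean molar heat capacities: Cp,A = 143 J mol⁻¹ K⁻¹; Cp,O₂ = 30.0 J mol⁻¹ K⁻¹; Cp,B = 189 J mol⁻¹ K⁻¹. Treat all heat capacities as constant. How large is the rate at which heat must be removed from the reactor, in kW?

Q_out = 147 kW

Extent of reaction ξ = 0.451 × 152 = 68.552 mol/min
Reaction term: ξ·ΔH°_rxn = 68.552 × -163 = -11174 kJ/min
Sensible, feed 126→25 °C: -2425.6 kJ/min
Outlet flows (mol/min): A 83.448, O₂ 41.724, B 68.552
Sensible, products 25→208 °C: 4783.8 kJ/min
Q = ΔH = -8815.8 kJ/min = -146.93 kW
Heat removed = 146.93 kW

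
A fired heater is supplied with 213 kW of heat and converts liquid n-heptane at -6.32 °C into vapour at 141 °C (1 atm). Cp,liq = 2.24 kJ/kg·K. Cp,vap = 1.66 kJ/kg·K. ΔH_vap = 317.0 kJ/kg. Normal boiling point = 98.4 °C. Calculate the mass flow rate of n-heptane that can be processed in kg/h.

Δh = 2.24×(98.4−-6.32) + 317.0 + 1.66×(141−98.4) = 622.29 kJ/kg
Q = 213 kW = 213 kJ/s = 766800 kJ/h
ṁ = Q/Δh = 766800 / 622.29 = 1232.2 kg/h

ṁ = 1230 kg/h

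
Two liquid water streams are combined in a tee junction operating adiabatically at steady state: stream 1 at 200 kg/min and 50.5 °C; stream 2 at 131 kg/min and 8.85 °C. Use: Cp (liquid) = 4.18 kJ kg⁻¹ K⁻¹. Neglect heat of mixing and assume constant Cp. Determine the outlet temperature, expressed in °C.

T_out = 34.0 °C

No heat crosses the boundary, so H_out = H_in.
T_out = Σ ṁᵢCp,ᵢTᵢ / Σ ṁᵢCp,ᵢ
      = 47064 / 1383.6 = 34.016 °C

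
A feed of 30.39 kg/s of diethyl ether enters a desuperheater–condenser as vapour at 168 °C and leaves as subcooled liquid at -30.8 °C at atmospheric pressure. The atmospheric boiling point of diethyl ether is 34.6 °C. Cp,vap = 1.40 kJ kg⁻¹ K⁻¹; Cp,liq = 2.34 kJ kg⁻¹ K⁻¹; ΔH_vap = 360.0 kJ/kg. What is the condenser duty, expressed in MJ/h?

vapour 168→34.6 °C: -186.76 kJ/kg
condensation at 34.6 °C: -360 kJ/kg
liquid 34.6→-30.8 °C: -153.04 kJ/kg
Δh = -186.76 + -360 + -153.04 = -699.8 kJ/kg
Q = ṁ·Δh = 30.39 kg/s × -699.8 kJ/kg = -21267 kJ/s
|Q| = 21267 kW = 76560 MJ/h

Q_c = 76600 MJ/h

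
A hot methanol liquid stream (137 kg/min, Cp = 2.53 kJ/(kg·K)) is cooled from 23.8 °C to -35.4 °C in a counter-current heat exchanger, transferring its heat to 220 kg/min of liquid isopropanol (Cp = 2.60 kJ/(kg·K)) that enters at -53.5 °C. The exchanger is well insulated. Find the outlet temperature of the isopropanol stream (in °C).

T_c,out = -17.6 °C

Heat released by hot stream: Q = 137 × 2.53 × (23.8 − -35.4) = 20519 kJ/min
Energy balance on cold side (adiabatic exchanger): Q = ṁ_c·Cp_c·(T_c,out − T_c,in)
T_c,out = -53.5 + 20519/(220 × 2.60) = -17.627 °C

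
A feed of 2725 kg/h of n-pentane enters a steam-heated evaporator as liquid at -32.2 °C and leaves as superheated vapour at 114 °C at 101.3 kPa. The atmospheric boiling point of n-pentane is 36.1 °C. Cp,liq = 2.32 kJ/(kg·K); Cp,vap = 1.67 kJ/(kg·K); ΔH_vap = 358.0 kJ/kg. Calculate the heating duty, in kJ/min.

liquid -32.2→36.1 °C: 158.46 kJ/kg
vaporisation at 36.1 °C: 358 kJ/kg
vapour 36.1→114 °C: 130.09 kJ/kg
Δh = 158.46 + 358 + 130.09 = 646.55 kJ/kg
Q = ṁ·Δh = 2725 kg/h × 646.55 kJ/kg = 1.7618e+06 kJ/h
|Q| = 489.4 kW = 29364 kJ/min

Q = 29400 kJ/min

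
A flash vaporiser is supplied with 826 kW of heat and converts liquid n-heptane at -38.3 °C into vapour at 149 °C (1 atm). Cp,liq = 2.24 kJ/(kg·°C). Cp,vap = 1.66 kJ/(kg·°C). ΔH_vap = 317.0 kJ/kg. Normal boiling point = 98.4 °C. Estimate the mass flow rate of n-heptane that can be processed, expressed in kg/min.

Δh = 2.24×(98.4−-38.3) + 317.0 + 1.66×(149−98.4) = 707.2 kJ/kg
Q = 826 kW = 826 kJ/s = 49560 kJ/min
ṁ = Q/Δh = 49560 / 707.2 = 70.079 kg/min

ṁ = 70.1 kg/min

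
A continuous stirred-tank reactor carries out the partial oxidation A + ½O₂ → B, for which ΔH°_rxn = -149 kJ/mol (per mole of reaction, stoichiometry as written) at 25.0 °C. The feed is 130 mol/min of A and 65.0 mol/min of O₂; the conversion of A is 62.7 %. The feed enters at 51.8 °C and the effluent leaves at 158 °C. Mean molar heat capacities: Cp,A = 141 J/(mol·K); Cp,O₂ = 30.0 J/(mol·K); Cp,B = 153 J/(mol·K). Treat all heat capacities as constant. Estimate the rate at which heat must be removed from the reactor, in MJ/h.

Q_out = 601 MJ/h

Extent of reaction ξ = 0.627 × 130 = 81.51 mol/min
Reaction term: ξ·ΔH°_rxn = 81.51 × -149 = -12145 kJ/min
Sensible, feed 51.8→25 °C: -543.5 kJ/min
Outlet flows (mol/min): A 48.49, O₂ 24.245, B 81.51
Sensible, products 25→158 °C: 2664.7 kJ/min
Q = ΔH = -10024 kJ/min = -167.06 kW
Heat removed = 601.43 MJ/h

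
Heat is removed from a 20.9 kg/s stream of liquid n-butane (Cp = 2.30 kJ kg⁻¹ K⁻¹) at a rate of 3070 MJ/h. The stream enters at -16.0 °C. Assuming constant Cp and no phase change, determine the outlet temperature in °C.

T_out = -33.7 °C

Q = 3070 MJ/h = 852.78 kJ/s
ΔT = Q/(ṁ·Cp) = 852.78/(20.9×2.30) = 17.74 K
T_out = -16.0 − 17.74 = -33.74 °C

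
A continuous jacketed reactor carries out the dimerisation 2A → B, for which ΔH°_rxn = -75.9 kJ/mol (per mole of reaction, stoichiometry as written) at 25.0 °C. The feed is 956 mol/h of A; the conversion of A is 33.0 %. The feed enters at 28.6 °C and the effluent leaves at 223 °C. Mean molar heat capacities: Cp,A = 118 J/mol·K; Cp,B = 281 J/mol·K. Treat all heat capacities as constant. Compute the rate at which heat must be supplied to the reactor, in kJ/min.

Q_in = 189 kJ/min

Extent of reaction ξ = 0.330 × 956 / 2 = 157.74 mol/h
Reaction term: ξ·ΔH°_rxn = 157.74 × -75.9 = -11972 kJ/h
Sensible, feed 28.6→25 °C: -406.11 kJ/h
Outlet flows (mol/h): A 640.52, B 157.74
Sensible, products 25→223 °C: 23741 kJ/h
Q = ΔH = 11363 kJ/h = 3.1564 kW
Heat supplied = 189.38 kJ/min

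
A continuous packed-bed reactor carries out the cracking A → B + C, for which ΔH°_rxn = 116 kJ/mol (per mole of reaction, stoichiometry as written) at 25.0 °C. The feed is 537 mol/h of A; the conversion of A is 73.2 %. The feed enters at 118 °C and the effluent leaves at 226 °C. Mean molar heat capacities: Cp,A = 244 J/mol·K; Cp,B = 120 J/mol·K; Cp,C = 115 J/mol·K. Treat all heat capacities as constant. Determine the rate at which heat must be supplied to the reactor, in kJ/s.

Extent of reaction ξ = 0.732 × 537 = 393.08 mol/h
Reaction term: ξ·ΔH°_rxn = 393.08 × 116 = 45598 kJ/h
Sensible, feed 118→25 °C: -12186 kJ/h
Outlet flows (mol/h): A 143.92, B 393.08, C 393.08
Sensible, products 25→226 °C: 25626 kJ/h
Q = ΔH = 59038 kJ/h = 16.399 kW
Heat supplied = 16.399 kJ/s

Q_in = 16.4 kJ/s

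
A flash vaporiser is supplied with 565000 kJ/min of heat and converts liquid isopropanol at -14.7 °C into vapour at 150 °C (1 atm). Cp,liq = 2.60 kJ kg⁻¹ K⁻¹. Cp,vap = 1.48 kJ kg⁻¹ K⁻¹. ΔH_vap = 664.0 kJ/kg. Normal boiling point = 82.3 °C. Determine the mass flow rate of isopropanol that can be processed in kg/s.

Δh = 2.60×(82.3−-14.7) + 664.0 + 1.48×(150−82.3) = 1016.4 kJ/kg
Q = 565000 kJ/min = 9416.7 kJ/s = 9416.7 kJ/s
ṁ = Q/Δh = 9416.7 / 1016.4 = 9.2648 kg/s

ṁ = 9.26 kg/s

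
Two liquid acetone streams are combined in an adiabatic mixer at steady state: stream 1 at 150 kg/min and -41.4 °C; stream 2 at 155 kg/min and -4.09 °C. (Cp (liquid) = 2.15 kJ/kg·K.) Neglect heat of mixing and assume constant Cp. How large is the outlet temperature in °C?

No heat crosses the boundary, so H_out = H_in.
Σ ṁᵢCp,ᵢTᵢ = 150×2.15×-41.4 + 155×2.15×-4.09 = -14714
Σ ṁᵢCp,ᵢ = 150×2.15 + 155×2.15 = 655.75
T_out = -14714 / 655.75 = -22.439 °C

T_out = -22.4 °C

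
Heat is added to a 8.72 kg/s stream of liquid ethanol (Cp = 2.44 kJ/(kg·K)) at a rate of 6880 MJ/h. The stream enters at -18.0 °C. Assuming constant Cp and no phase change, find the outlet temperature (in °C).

Q = 6880 MJ/h = 1911.1 kJ/s
ΔT = Q/(ṁ·Cp) = 1911.1/(8.72×2.44) = 89.821 K
T_out = -18.0 + 89.821 = 71.821 °C

T_out = 71.8 °C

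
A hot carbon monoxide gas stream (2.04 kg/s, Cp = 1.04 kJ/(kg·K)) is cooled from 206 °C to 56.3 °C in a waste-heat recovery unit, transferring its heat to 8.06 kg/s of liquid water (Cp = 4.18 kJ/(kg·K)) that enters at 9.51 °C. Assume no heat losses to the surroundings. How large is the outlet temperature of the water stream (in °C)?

T_c,out = 18.9 °C

Heat released by hot stream: Q = 2.04 × 1.04 × (206 − 56.3) = 317.6 kJ/s
Energy balance on cold side (adiabatic exchanger): Q = ṁ_c·Cp_c·(T_c,out − T_c,in)
T_c,out = 9.51 + 317.6/(8.06 × 4.18) = 18.937 °C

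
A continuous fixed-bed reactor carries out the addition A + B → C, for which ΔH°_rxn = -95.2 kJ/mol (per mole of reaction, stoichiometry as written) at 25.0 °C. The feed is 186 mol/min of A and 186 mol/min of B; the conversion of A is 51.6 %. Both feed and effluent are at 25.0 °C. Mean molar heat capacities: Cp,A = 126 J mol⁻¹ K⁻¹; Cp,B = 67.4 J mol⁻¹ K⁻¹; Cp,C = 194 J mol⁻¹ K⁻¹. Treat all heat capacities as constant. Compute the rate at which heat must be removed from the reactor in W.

Extent of reaction ξ = 0.516 × 186 = 95.976 mol/min
Reaction term: ξ·ΔH°_rxn = 95.976 × -95.2 = -9136.9 kJ/min
Q = ΔH = -9136.9 kJ/min = -152.28 kW
Heat removed = 152280 W

Q_out = 152000 W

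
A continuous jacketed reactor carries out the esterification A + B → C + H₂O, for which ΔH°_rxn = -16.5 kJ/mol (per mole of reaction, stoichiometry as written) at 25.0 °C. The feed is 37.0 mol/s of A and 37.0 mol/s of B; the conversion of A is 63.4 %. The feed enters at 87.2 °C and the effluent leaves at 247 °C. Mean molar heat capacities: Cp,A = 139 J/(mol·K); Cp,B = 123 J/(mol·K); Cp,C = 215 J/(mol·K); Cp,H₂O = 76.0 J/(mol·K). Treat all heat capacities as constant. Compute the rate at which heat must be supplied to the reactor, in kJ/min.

Q_in = 78800 kJ/min

Extent of reaction ξ = 0.634 × 37.0 = 23.458 mol/s
Reaction term: ξ·ΔH°_rxn = 23.458 × -16.5 = -387.06 kJ/s
Sensible, feed 87.2→25 °C: -602.97 kJ/s
Outlet flows (mol/s): A 13.542, B 13.542, C 23.458, H₂O 23.458
Sensible, products 25→247 °C: 2303.1 kJ/s
Q = ΔH = 1313.1 kJ/s = 1313.1 kW
Heat supplied = 78784 kJ/min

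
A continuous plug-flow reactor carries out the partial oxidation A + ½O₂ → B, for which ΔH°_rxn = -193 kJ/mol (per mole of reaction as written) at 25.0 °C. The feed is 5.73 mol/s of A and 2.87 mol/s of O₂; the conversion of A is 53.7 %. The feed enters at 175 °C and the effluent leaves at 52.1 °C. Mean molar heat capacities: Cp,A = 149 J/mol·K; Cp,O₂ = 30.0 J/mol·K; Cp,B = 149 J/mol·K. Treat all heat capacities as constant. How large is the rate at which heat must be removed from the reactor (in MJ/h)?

Extent of reaction ξ = 0.537 × 5.73 = 3.077 mol/s
Reaction term: ξ·ΔH°_rxn = 3.077 × -193 = -593.86 kJ/s
Sensible, feed 175→25 °C: -140.98 kJ/s
Outlet flows (mol/s): A 2.653, O₂ 1.3315, B 3.077
Sensible, products 25→52.1 °C: 24.22 kJ/s
Q = ΔH = -710.62 kJ/s = -710.62 kW
Heat removed = 2558.2 MJ/h

Q_out = 2560 MJ/h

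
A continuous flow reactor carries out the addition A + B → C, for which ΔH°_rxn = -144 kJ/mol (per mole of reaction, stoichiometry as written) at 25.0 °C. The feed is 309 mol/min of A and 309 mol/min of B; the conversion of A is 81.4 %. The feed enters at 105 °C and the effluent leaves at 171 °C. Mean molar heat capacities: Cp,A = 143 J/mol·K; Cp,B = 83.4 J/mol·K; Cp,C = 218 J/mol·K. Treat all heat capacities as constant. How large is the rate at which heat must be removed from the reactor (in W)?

Q_out = 532000 W

Extent of reaction ξ = 0.814 × 309 = 251.53 mol/min
Reaction term: ξ·ΔH°_rxn = 251.53 × -144 = -36220 kJ/min
Sensible, feed 105→25 °C: -5596.6 kJ/min
Outlet flows (mol/min): A 57.474, B 57.474, C 251.53
Sensible, products 25→171 °C: 9905.3 kJ/min
Q = ΔH = -31911 kJ/min = -531.85 kW
Heat removed = 531850 W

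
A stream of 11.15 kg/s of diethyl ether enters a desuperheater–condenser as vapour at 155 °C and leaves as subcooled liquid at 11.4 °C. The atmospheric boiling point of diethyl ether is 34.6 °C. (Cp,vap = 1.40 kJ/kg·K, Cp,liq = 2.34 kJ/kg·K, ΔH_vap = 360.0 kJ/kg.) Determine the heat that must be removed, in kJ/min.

Q_c = 390000 kJ/min

vapour 155→34.6 °C: -168.56 kJ/kg
condensation at 34.6 °C: -360 kJ/kg
liquid 34.6→11.4 °C: -54.288 kJ/kg
Δh = -168.56 + -360 + -54.288 = -582.85 kJ/kg
Q = ṁ·Δh = 11.15 kg/s × -582.85 kJ/kg = -6498.8 kJ/s
|Q| = 6498.8 kW = 389930 kJ/min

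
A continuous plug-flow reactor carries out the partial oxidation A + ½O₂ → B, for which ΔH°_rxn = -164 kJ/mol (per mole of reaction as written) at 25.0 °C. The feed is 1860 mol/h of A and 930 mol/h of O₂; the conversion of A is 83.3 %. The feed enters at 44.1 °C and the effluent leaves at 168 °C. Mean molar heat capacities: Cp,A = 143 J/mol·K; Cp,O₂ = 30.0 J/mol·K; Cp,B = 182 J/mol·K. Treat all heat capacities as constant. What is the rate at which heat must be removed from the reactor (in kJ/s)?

Q_out = 59.0 kJ/s

Extent of reaction ξ = 0.833 × 1860 = 1549.4 mol/h
Reaction term: ξ·ΔH°_rxn = 1549.4 × -164 = -254100 kJ/h
Sensible, feed 44.1→25 °C: -5613.1 kJ/h
Outlet flows (mol/h): A 310.62, O₂ 155.31, B 1549.4
Sensible, products 25→168 °C: 47342 kJ/h
Q = ΔH = -212370 kJ/h = -58.991 kW
Heat removed = 58.991 kJ/s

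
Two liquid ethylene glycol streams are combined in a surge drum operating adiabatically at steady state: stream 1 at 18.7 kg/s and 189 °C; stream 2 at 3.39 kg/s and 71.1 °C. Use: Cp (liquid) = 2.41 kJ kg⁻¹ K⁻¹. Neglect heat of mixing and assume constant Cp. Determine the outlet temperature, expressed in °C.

T_out = 171 °C

Energy balance with Q = 0: Σ ṁᵢCp,ᵢ(T_out − Tᵢ) = 0
T_out = Σ ṁᵢCp,ᵢTᵢ / Σ ṁᵢCp,ᵢ
      = 9098.5 / 53.237 = 170.91 °C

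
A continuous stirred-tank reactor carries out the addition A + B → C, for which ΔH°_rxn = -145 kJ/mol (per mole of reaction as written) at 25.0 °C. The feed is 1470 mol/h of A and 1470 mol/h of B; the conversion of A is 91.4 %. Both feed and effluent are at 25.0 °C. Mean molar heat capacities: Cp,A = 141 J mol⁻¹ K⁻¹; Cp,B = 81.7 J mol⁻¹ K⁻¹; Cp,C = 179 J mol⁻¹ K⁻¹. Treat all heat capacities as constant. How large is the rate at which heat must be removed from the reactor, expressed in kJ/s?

Q_out = 54.1 kJ/s

Extent of reaction ξ = 0.914 × 1470 = 1343.6 mol/h
Reaction term: ξ·ΔH°_rxn = 1343.6 × -145 = -194820 kJ/h
Q = ΔH = -194820 kJ/h = -54.116 kW
Heat removed = 54.116 kJ/s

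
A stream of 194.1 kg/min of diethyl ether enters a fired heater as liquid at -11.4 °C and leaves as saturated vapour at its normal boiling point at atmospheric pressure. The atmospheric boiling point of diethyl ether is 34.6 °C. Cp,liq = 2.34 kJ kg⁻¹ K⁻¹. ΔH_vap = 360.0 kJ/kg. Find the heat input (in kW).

liquid -11.4→34.6 °C: 107.64 kJ/kg
vaporisation at 34.6 °C: 360 kJ/kg
Δh = 107.64 + 360 = 467.64 kJ/kg
Q = ṁ·Δh = 194.1 kg/min × 467.64 kJ/kg = 90769 kJ/min
|Q| = 1512.8 kW

Q = 1510 kW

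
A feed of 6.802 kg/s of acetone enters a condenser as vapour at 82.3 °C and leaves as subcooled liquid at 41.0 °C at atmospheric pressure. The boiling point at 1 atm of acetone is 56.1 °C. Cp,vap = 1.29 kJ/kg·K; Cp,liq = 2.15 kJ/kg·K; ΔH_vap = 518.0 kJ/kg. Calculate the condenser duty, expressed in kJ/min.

Q_c = 238000 kJ/min

vapour 82.3→56.1 °C: -33.798 kJ/kg
condensation at 56.1 °C: -518 kJ/kg
liquid 56.1→41.0 °C: -32.465 kJ/kg
Δh = -33.798 + -518 + -32.465 = -584.26 kJ/kg
Q = ṁ·Δh = 6.802 kg/s × -584.26 kJ/kg = -3974.2 kJ/s
|Q| = 3974.2 kW = 238450 kJ/min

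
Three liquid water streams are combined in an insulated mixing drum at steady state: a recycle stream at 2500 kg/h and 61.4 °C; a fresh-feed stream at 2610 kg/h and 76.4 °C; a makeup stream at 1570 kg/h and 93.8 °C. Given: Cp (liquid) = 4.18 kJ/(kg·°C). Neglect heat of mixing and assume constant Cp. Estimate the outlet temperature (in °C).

T_out = 74.9 °C

No heat crosses the boundary, so H_out = H_in.
T_out = Σ ṁᵢCp,ᵢTᵢ / Σ ṁᵢCp,ᵢ
      = 2.0907e+06 / 27922 = 74.876 °C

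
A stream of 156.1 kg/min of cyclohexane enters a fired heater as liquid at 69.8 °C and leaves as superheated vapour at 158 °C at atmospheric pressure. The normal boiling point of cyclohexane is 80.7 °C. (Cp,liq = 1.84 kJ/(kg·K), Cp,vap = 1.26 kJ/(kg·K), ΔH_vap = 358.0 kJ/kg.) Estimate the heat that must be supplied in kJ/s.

Q = 1240 kJ/s

liquid 69.8→80.7 °C: 20.056 kJ/kg
vaporisation at 80.7 °C: 358 kJ/kg
vapour 80.7→158 °C: 97.398 kJ/kg
Δh = 20.056 + 358 + 97.398 = 475.45 kJ/kg
Q = ṁ·Δh = 156.1 kg/min × 475.45 kJ/kg = 74218 kJ/min
|Q| = 1237 kW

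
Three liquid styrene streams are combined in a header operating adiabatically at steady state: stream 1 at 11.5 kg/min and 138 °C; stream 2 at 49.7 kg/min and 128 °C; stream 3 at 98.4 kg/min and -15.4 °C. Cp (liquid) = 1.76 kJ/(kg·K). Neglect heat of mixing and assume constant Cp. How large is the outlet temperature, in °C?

T_out = 40.3 °C

No heat crosses the boundary, so H_out = H_in.
T_out = Σ ṁᵢCp,ᵢTᵢ / Σ ṁᵢCp,ᵢ
      = 11323 / 280.9 = 40.309 °C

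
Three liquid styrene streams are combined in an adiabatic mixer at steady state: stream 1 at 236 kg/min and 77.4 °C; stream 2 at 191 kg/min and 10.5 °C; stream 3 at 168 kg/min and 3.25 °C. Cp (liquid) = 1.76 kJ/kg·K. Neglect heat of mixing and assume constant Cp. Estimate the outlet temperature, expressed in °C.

Adiabatic, steady state ⇒ Σ ṁᵢCp,ᵢ(T_out − Tᵢ) = 0
Σ ṁᵢCp,ᵢTᵢ = 236×1.76×77.4 + 191×1.76×10.5 + 168×1.76×3.25 = 36640
Σ ṁᵢCp,ᵢ = 236×1.76 + 191×1.76 + 168×1.76 = 1047.2
T_out = 36640 / 1047.2 = 34.988 °C

T_out = 35.0 °C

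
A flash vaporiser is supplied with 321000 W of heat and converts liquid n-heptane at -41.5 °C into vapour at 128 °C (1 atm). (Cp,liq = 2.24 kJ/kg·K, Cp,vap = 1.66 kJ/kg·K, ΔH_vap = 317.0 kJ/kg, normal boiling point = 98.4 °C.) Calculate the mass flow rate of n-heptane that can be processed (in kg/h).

Δh = 2.24×(98.4−-41.5) + 317.0 + 1.66×(128−98.4) = 679.51 kJ/kg
Q = 321000 W = 321 kJ/s = 1.1556e+06 kJ/h
ṁ = Q/Δh = 1.1556e+06 / 679.51 = 1700.6 kg/h

ṁ = 1700 kg/h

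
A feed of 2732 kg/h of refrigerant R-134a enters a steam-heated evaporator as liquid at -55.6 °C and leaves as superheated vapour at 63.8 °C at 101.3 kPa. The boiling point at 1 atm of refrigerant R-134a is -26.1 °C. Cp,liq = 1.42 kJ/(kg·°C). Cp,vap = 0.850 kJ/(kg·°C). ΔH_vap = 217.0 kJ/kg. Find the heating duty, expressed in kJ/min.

Q = 15300 kJ/min

liquid -55.6→-26.1 °C: 41.89 kJ/kg
vaporisation at -26.1 °C: 217 kJ/kg
vapour -26.1→63.8 °C: 76.415 kJ/kg
Δh = 41.89 + 217 + 76.415 = 335.31 kJ/kg
Q = ṁ·Δh = 2732 kg/h × 335.31 kJ/kg = 916050 kJ/h
|Q| = 254.46 kW = 15268 kJ/min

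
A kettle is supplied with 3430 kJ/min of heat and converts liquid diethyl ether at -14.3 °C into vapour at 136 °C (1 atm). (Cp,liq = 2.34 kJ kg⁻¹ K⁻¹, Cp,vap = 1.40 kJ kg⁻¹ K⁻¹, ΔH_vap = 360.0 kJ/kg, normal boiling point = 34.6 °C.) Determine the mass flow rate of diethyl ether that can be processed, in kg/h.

ṁ = 334 kg/h

Δh = 2.34×(34.6−-14.3) + 360.0 + 1.40×(136−34.6) = 616.39 kJ/kg
Q = 3430 kJ/min = 57.167 kJ/s = 205800 kJ/h
ṁ = Q/Δh = 205800 / 616.39 = 333.88 kg/h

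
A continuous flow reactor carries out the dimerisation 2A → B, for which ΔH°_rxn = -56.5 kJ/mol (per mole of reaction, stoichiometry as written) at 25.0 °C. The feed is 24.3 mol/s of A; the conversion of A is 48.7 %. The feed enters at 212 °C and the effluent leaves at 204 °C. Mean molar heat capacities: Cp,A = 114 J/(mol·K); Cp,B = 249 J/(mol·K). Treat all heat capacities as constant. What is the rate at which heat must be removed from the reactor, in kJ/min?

Q_out = 20100 kJ/min

Extent of reaction ξ = 0.487 × 24.3 / 2 = 5.917 mol/s
Reaction term: ξ·ΔH°_rxn = 5.917 × -56.5 = -334.31 kJ/s
Sensible, feed 212→25 °C: -518.03 kJ/s
Outlet flows (mol/s): A 12.466, B 5.917
Sensible, products 25→204 °C: 518.11 kJ/s
Q = ΔH = -334.23 kJ/s = -334.23 kW
Heat removed = 20054 kJ/min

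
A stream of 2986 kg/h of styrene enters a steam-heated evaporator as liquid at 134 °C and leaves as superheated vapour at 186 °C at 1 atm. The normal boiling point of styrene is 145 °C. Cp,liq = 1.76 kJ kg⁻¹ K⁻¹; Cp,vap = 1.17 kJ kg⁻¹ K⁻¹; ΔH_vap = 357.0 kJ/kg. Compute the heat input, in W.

liquid 134→145 °C: 19.36 kJ/kg
vaporisation at 145 °C: 357 kJ/kg
vapour 145→186 °C: 47.97 kJ/kg
Δh = 19.36 + 357 + 47.97 = 424.33 kJ/kg
Q = ṁ·Δh = 2986 kg/h × 424.33 kJ/kg = 1.267e+06 kJ/h
|Q| = 351.96 kW = 351960 W

Q = 352000 W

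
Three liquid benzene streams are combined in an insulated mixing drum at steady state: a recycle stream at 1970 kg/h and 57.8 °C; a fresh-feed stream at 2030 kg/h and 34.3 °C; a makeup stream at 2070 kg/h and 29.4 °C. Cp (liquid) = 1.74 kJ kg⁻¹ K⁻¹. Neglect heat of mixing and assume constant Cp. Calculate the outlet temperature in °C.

T_out = 40.3 °C

No heat crosses the boundary, so H_out = H_in.
T_out = Σ ṁᵢCp,ᵢTᵢ / Σ ṁᵢCp,ᵢ
      = 425170 / 10562 = 40.256 °C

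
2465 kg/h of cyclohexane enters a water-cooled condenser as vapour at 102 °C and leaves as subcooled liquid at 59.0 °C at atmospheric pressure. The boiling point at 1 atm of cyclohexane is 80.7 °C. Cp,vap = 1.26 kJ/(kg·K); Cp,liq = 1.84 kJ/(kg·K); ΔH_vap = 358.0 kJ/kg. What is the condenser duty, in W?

Q_c = 291000 W

vapour 102→80.7 °C: -26.838 kJ/kg
condensation at 80.7 °C: -358 kJ/kg
liquid 80.7→59.0 °C: -39.928 kJ/kg
Δh = -26.838 + -358 + -39.928 = -424.77 kJ/kg
Q = ṁ·Δh = 2465 kg/h × -424.77 kJ/kg = -1.047e+06 kJ/h
|Q| = 290.85 kW = 290850 W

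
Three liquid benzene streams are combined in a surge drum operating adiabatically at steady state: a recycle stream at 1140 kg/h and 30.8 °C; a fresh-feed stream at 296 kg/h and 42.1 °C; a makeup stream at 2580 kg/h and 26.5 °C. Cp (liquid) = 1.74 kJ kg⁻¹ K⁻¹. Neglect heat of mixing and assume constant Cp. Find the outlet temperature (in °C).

No heat crosses the boundary, so H_out = H_in.
Σ ṁᵢCp,ᵢTᵢ = 1140×1.74×30.8 + 296×1.74×42.1 + 2580×1.74×26.5 = 201740
Σ ṁᵢCp,ᵢ = 1140×1.74 + 296×1.74 + 2580×1.74 = 6987.8
T_out = 201740 / 6987.8 = 28.87 °C

T_out = 28.9 °C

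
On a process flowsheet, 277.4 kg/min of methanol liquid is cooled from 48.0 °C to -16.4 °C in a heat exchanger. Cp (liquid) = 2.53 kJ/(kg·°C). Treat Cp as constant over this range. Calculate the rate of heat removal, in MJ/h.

Q_c = 2710 MJ/h

Q = ṁ·Cp·ΔT = 277.4 × 2.53 × (-16.4 − 48.0) = -45197 kJ/min
Converting: 45197 / 60 s = 753.29 kW
Cooling duty = 2711.8 MJ/h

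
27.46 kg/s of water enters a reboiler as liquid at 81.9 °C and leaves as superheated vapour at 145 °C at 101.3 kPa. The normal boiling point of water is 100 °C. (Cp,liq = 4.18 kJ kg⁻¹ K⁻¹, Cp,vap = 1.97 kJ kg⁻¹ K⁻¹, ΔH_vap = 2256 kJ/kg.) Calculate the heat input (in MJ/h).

Q = 239000 MJ/h

liquid 81.9→100 °C: 75.658 kJ/kg
vaporisation at 100 °C: 2256 kJ/kg
vapour 100→145 °C: 88.65 kJ/kg
Δh = 75.658 + 2256 + 88.65 = 2420.3 kJ/kg
Q = ṁ·Δh = 27.46 kg/s × 2420.3 kJ/kg = 66462 kJ/s
|Q| = 66462 kW = 239260 MJ/h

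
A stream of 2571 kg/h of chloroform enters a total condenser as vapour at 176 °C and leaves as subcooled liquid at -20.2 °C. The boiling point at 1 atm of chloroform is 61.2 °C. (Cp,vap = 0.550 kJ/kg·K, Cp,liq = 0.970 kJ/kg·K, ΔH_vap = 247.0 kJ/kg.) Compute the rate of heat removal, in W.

Q_c = 278000 W

vapour 176→61.2 °C: -63.14 kJ/kg
condensation at 61.2 °C: -247 kJ/kg
liquid 61.2→-20.2 °C: -78.958 kJ/kg
Δh = -63.14 + -247 + -78.958 = -389.1 kJ/kg
Q = ṁ·Δh = 2571 kg/h × -389.1 kJ/kg = -1.0004e+06 kJ/h
|Q| = 277.88 kW = 277880 W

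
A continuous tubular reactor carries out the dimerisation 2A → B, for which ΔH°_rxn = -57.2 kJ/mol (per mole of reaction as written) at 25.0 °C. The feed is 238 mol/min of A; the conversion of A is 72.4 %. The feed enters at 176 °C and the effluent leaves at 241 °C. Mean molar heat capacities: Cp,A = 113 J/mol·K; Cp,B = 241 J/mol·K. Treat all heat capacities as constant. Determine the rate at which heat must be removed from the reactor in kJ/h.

Q_out = 174000 kJ/h

Extent of reaction ξ = 0.724 × 238 / 2 = 86.156 mol/min
Reaction term: ξ·ΔH°_rxn = 86.156 × -57.2 = -4928.1 kJ/min
Sensible, feed 176→25 °C: -4061 kJ/min
Outlet flows (mol/min): A 65.688, B 86.156
Sensible, products 25→241 °C: 6088.2 kJ/min
Q = ΔH = -2900.9 kJ/min = -48.348 kW
Heat removed = 174050 kJ/h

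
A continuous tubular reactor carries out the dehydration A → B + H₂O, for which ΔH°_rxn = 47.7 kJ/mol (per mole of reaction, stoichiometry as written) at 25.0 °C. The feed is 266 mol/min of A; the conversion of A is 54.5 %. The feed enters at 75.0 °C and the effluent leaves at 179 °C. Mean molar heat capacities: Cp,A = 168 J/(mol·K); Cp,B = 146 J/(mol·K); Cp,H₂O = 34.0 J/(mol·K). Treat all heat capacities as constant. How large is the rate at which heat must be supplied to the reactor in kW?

Q_in = 197 kW

Extent of reaction ξ = 0.545 × 266 = 144.97 mol/min
Reaction term: ξ·ΔH°_rxn = 144.97 × 47.7 = 6915.1 kJ/min
Sensible, feed 75.0→25 °C: -2234.4 kJ/min
Outlet flows (mol/min): A 121.03, B 144.97, H₂O 144.97
Sensible, products 25→179 °C: 7149.9 kJ/min
Q = ΔH = 11831 kJ/min = 197.18 kW
Heat supplied = 197.18 kW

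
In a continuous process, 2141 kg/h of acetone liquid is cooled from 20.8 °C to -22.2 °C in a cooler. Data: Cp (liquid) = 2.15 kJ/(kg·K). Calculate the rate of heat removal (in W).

Q_c = 55000 W

Q = ṁ·Cp·ΔT = 2141 × 2.15 × (-22.2 − 20.8) = -197940 kJ/h
Converting: 197940 / 3600 s = 54.982 kW
Cooling duty = 54982 W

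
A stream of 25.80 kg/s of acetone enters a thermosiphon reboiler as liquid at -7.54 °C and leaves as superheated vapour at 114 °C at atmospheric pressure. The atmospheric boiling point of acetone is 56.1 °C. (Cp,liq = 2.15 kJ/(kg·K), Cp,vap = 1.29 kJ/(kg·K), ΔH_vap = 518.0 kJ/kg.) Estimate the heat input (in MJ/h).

liquid -7.54→56.1 °C: 136.83 kJ/kg
vaporisation at 56.1 °C: 518 kJ/kg
vapour 56.1→114 °C: 74.691 kJ/kg
Δh = 136.83 + 518 + 74.691 = 729.52 kJ/kg
Q = ṁ·Δh = 25.80 kg/s × 729.52 kJ/kg = 18822 kJ/s
|Q| = 18822 kW = 67758 MJ/h

Q = 67800 MJ/h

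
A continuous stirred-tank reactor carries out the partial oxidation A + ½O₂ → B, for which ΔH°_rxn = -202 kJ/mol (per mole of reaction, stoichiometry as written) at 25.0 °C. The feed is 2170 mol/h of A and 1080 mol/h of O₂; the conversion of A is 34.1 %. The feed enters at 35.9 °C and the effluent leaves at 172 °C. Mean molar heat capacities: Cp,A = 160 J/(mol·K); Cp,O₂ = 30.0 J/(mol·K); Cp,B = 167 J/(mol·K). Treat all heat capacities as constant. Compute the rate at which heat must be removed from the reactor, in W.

Extent of reaction ξ = 0.341 × 2170 = 739.97 mol/h
Reaction term: ξ·ΔH°_rxn = 739.97 × -202 = -149470 kJ/h
Sensible, feed 35.9→25 °C: -4137.6 kJ/h
Outlet flows (mol/h): A 1430, O₂ 710.01, B 739.97
Sensible, products 25→172 °C: 54931 kJ/h
Q = ΔH = -98681 kJ/h = -27.411 kW
Heat removed = 27411 W

Q_out = 27400 W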